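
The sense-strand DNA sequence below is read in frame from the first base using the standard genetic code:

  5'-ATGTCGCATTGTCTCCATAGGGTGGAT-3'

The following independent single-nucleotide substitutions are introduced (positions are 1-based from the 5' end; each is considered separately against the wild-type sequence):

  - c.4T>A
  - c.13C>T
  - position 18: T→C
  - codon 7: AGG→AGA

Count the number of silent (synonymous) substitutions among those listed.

2

Codon 2: TCG (Ser) → ACG (Thr) — missense.
Codon 5: CTC (Leu) → TTC (Phe) — missense.
Codon 6: CAT (His) → CAC (His) — synonymous.
Codon 7: AGG (Arg) → AGA (Arg) — synonymous.
Synonymous: 2 of 4.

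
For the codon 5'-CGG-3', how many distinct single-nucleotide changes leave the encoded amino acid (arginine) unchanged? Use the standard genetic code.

Position 1: AGG → 1 synonymous.
Position 2: none → 0 synonymous.
Position 3: CGU, CGC, CGA → 3 synonymous.
Total: 1 + 0 + 3 = 4.

4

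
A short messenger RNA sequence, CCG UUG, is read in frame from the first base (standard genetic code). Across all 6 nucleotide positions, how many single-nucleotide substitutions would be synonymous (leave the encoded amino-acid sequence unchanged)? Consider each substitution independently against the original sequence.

5

Codon 1 (CCG, Pro): 3 synonymous substitutions.
Codon 2 (UUG, Leu): 2 synonymous substitutions.
Total: 3 + 2 = 5.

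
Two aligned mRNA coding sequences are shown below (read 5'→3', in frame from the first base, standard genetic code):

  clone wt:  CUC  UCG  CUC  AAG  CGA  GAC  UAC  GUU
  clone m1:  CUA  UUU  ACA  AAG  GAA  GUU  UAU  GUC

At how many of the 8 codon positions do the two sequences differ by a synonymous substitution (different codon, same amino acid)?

Codon 1: CUC Leu / CUA Leu — synonymous.
Codon 2: UCG Ser / UUU Phe — nonsynonymous.
Codon 3: CUC Leu / ACA Thr — nonsynonymous.
Codon 4: AAG Lys / AAG Lys — identical.
Codon 5: CGA Arg / GAA Glu — nonsynonymous.
Codon 6: GAC Asp / GUU Val — nonsynonymous.
Codon 7: UAC Tyr / UAU Tyr — synonymous.
Codon 8: GUU Val / GUC Val — synonymous.
Synonymous differences: 3.

3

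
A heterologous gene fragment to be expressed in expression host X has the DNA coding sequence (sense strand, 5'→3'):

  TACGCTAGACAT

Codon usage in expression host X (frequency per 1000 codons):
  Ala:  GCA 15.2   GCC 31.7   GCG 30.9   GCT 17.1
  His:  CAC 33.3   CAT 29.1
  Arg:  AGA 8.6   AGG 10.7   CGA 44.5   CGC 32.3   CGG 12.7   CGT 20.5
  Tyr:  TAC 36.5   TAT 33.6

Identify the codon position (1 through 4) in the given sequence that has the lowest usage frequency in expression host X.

Codon 1 TAC (Tyr): 36.5 per 1000.
Codon 2 GCT (Ala): 17.1 per 1000.
Codon 3 AGA (Arg): 8.6 per 1000.
Codon 4 CAT (His): 29.1 per 1000.
Lowest frequency is 8.6 at codon 3.

3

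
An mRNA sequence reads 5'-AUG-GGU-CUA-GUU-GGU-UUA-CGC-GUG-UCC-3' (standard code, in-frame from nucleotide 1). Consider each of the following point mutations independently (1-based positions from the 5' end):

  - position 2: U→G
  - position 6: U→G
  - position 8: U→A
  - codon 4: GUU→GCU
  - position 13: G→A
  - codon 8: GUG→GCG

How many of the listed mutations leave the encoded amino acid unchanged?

Codon 1: AUG (Met) → AGG (Arg) — missense.
Codon 2: GGU (Gly) → GGG (Gly) — synonymous.
Codon 3: CUA (Leu) → CAA (Gln) — missense.
Codon 4: GUU (Val) → GCU (Ala) — missense.
Codon 5: GGU (Gly) → AGU (Ser) — missense.
Codon 8: GUG (Val) → GCG (Ala) — missense.
Synonymous: 1 of 6.

1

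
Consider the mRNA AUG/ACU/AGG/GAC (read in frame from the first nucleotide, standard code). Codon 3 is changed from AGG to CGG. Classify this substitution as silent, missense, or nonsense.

silent

Position 7 falls in codon 3: AGG → Arg.
After the substitution the codon is CGG → Arg.
Both encode Arg, so the change is synonymous.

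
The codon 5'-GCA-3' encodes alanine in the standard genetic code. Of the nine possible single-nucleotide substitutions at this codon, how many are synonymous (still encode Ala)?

Position 1: none → 0 synonymous.
Position 2: none → 0 synonymous.
Position 3: GCT, GCC, GCG → 3 synonymous.
Total: 0 + 0 + 3 = 3.

3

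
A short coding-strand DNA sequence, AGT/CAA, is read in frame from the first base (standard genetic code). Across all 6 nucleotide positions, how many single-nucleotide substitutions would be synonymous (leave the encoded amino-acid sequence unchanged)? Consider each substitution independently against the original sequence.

Codon 1 (AGT, Ser): 1 synonymous substitution.
Codon 2 (CAA, Gln): 1 synonymous substitution.
Total: 1 + 1 = 2.

2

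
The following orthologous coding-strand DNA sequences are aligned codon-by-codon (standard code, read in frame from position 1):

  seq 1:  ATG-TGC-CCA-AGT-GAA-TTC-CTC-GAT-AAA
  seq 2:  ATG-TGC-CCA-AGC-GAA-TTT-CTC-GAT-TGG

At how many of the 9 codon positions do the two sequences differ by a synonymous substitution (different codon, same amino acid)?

2

Codon 1: ATG Met / ATG Met — identical.
Codon 2: TGC Cys / TGC Cys — identical.
Codon 3: CCA Pro / CCA Pro — identical.
Codon 4: AGT Ser / AGC Ser — synonymous.
Codon 5: GAA Glu / GAA Glu — identical.
Codon 6: TTC Phe / TTT Phe — synonymous.
Codon 7: CTC Leu / CTC Leu — identical.
Codon 8: GAT Asp / GAT Asp — identical.
Codon 9: AAA Lys / TGG Trp — nonsynonymous.
Synonymous differences: 2.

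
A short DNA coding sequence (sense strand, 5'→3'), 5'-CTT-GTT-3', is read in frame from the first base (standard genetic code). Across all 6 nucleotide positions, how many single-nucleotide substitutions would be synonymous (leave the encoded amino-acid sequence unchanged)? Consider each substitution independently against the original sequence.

Codon 1 (CTT, Leu): 3 synonymous substitutions.
Codon 2 (GTT, Val): 3 synonymous substitutions.
Total: 3 + 3 = 6.

6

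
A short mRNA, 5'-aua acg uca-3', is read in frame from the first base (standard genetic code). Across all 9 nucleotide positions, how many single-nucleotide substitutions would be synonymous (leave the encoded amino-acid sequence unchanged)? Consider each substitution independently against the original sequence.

8

Codon 1 (AUA, Ile): 2 synonymous substitutions.
Codon 2 (ACG, Thr): 3 synonymous substitutions.
Codon 3 (UCA, Ser): 3 synonymous substitutions.
Total: 2 + 3 + 3 = 8.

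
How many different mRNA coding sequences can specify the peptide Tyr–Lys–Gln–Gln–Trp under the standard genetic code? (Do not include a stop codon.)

Tyr: 2 codons.
Lys: 2 codons.
Gln: 2 codons.
Gln: 2 codons.
Trp: 1 codon.
2 × 2 × 2 × 2 × 1 = 16.

16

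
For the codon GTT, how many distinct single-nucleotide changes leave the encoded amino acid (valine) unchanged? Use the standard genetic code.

Position 1: none → 0 synonymous.
Position 2: none → 0 synonymous.
Position 3: GTC, GTA, GTG → 3 synonymous.
Total: 0 + 0 + 3 = 3.

3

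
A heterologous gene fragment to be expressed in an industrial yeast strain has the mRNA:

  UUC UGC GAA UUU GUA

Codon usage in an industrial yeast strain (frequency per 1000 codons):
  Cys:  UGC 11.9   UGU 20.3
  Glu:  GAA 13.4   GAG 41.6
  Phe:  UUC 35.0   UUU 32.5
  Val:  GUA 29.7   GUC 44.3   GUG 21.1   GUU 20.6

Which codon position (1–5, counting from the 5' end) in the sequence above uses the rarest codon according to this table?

Codon 1 UUC (Phe): 35.0 per 1000.
Codon 2 UGC (Cys): 11.9 per 1000.
Codon 3 GAA (Glu): 13.4 per 1000.
Codon 4 UUU (Phe): 32.5 per 1000.
Codon 5 GUA (Val): 29.7 per 1000.
Lowest frequency is 11.9 at codon 2.

2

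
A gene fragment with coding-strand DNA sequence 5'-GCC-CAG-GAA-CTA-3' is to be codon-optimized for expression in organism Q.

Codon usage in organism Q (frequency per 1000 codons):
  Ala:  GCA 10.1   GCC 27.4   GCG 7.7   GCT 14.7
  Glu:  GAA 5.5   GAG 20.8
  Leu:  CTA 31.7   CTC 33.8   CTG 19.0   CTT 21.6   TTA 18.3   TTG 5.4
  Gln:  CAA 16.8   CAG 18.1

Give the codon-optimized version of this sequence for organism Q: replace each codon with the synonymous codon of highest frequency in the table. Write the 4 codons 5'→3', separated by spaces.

Codon 1 (Ala): best is GCC at 27.4.
Codon 2 (Gln): best is CAG at 18.1.
Codon 3 (Glu): best is GAG at 20.8.
Codon 4 (Leu): best is CTC at 33.8.

GCC CAG GAG CTC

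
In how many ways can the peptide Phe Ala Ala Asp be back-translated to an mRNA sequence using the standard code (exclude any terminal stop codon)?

Phe: 2 codons.
Ala: 4 codons.
Ala: 4 codons.
Asp: 2 codons.
2 × 4 × 4 × 2 = 64.

64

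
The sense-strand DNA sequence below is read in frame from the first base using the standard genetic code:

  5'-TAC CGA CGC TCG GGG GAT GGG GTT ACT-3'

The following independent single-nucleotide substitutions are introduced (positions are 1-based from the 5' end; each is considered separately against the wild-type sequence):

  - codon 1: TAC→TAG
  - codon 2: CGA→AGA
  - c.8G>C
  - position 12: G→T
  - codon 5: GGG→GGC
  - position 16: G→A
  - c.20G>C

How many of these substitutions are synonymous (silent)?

Codon 1: TAC (Tyr) → TAG (Stop) — nonsense.
Codon 2: CGA (Arg) → AGA (Arg) — synonymous.
Codon 3: CGC (Arg) → CCC (Pro) — missense.
Codon 4: TCG (Ser) → TCT (Ser) — synonymous.
Codon 5: GGG (Gly) → GGC (Gly) — synonymous.
Codon 6: GAT (Asp) → AAT (Asn) — missense.
Codon 7: GGG (Gly) → GCG (Ala) — missense.
Synonymous: 3 of 7.

3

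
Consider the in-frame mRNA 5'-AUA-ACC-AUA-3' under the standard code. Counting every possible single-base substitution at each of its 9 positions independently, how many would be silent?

Codon 1 (AUA, Ile): 2 synonymous substitutions.
Codon 2 (ACC, Thr): 3 synonymous substitutions.
Codon 3 (AUA, Ile): 2 synonymous substitutions.
Total: 2 + 3 + 2 = 7.

7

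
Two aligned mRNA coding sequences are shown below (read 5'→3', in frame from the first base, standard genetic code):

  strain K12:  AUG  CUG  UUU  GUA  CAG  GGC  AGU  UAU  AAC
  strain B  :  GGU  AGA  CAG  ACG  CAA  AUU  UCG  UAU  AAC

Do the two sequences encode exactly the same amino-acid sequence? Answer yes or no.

Codon 1: AUG Met / GGU Gly — nonsynonymous.
Codon 2: CUG Leu / AGA Arg — nonsynonymous.
Codon 3: UUU Phe / CAG Gln — nonsynonymous.
Codon 4: GUA Val / ACG Thr — nonsynonymous.
Codon 5: CAG Gln / CAA Gln — synonymous.
Codon 6: GGC Gly / AUU Ile — nonsynonymous.
Codon 7: AGU Ser / UCG Ser — synonymous.
Codon 8: UAU Tyr / UAU Tyr — identical.
Codon 9: AAC Asn / AAC Asn — identical.
Nonsynonymous differences: 5 → different protein.

no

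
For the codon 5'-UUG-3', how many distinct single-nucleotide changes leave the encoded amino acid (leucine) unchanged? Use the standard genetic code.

Position 1: CUG → 1 synonymous.
Position 2: none → 0 synonymous.
Position 3: UUA → 1 synonymous.
Total: 1 + 0 + 1 = 2.

2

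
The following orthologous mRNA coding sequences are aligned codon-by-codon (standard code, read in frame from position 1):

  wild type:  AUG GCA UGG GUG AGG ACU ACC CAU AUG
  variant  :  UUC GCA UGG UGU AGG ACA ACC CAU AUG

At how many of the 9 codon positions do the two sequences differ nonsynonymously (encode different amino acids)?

2

Codon 1: AUG Met / UUC Phe — nonsynonymous.
Codon 2: GCA Ala / GCA Ala — identical.
Codon 3: UGG Trp / UGG Trp — identical.
Codon 4: GUG Val / UGU Cys — nonsynonymous.
Codon 5: AGG Arg / AGG Arg — identical.
Codon 6: ACU Thr / ACA Thr — synonymous.
Codon 7: ACC Thr / ACC Thr — identical.
Codon 8: CAU His / CAU His — identical.
Codon 9: AUG Met / AUG Met — identical.
Nonsynonymous differences: 2.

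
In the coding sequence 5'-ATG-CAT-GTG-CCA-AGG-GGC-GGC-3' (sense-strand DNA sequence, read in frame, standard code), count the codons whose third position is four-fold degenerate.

Codon 1 ATG (Met): third position 1-fold.
Codon 2 CAT (His): third position 2-fold.
Codon 3 GTG (Val): third position 4-fold.
Codon 4 CCA (Pro): third position 4-fold.
Codon 5 AGG (Arg): third position 2-fold.
Codon 6 GGC (Gly): third position 4-fold.
Codon 7 GGC (Gly): third position 4-fold.
Four-fold degenerate third positions: 4.

4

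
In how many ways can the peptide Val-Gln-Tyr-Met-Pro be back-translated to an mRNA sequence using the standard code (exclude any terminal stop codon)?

64

Val: 4 codons.
Gln: 2 codons.
Tyr: 2 codons.
Met: 1 codon.
Pro: 4 codons.
4 × 2 × 2 × 1 × 4 = 64.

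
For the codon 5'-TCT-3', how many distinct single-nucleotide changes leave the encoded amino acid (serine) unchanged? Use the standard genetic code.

Position 1: none → 0 synonymous.
Position 2: none → 0 synonymous.
Position 3: TCC, TCA, TCG → 3 synonymous.
Total: 0 + 0 + 3 = 3.

3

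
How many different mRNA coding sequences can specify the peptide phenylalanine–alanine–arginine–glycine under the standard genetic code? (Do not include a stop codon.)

192

Phe: 2 codons.
Ala: 4 codons.
Arg: 6 codons.
Gly: 4 codons.
2 × 4 × 6 × 4 = 192.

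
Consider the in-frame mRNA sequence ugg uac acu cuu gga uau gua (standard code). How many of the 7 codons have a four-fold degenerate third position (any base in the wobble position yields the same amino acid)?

4

Codon 1 UGG (Trp): third position 1-fold.
Codon 2 UAC (Tyr): third position 2-fold.
Codon 3 ACU (Thr): third position 4-fold.
Codon 4 CUU (Leu): third position 4-fold.
Codon 5 GGA (Gly): third position 4-fold.
Codon 6 UAU (Tyr): third position 2-fold.
Codon 7 GUA (Val): third position 4-fold.
Four-fold degenerate third positions: 4.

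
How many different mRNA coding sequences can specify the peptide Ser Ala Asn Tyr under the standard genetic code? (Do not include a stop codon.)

Ser: 6 codons.
Ala: 4 codons.
Asn: 2 codons.
Tyr: 2 codons.
6 × 4 × 2 × 2 = 96.

96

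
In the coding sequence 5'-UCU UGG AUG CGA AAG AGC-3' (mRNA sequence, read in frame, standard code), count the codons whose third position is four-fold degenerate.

2

Codon 1 UCU (Ser): third position 4-fold.
Codon 2 UGG (Trp): third position 1-fold.
Codon 3 AUG (Met): third position 1-fold.
Codon 4 CGA (Arg): third position 4-fold.
Codon 5 AAG (Lys): third position 2-fold.
Codon 6 AGC (Ser): third position 2-fold.
Four-fold degenerate third positions: 2.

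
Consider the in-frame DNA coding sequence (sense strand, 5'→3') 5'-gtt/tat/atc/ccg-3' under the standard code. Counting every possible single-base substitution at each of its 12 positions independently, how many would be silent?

9

Codon 1 (GTT, Val): 3 synonymous substitutions.
Codon 2 (TAT, Tyr): 1 synonymous substitution.
Codon 3 (ATC, Ile): 2 synonymous substitutions.
Codon 4 (CCG, Pro): 3 synonymous substitutions.
Total: 3 + 1 + 2 + 3 = 9.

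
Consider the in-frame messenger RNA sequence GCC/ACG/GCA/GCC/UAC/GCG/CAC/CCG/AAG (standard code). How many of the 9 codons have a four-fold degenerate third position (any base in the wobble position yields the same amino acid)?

Codon 1 GCC (Ala): third position 4-fold.
Codon 2 ACG (Thr): third position 4-fold.
Codon 3 GCA (Ala): third position 4-fold.
Codon 4 GCC (Ala): third position 4-fold.
Codon 5 UAC (Tyr): third position 2-fold.
Codon 6 GCG (Ala): third position 4-fold.
Codon 7 CAC (His): third position 2-fold.
Codon 8 CCG (Pro): third position 4-fold.
Codon 9 AAG (Lys): third position 2-fold.
Four-fold degenerate third positions: 6.

6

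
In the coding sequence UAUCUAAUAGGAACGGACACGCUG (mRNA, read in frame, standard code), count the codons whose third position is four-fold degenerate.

5

Codon 1 UAU (Tyr): third position 2-fold.
Codon 2 CUA (Leu): third position 4-fold.
Codon 3 AUA (Ile): third position 3-fold.
Codon 4 GGA (Gly): third position 4-fold.
Codon 5 ACG (Thr): third position 4-fold.
Codon 6 GAC (Asp): third position 2-fold.
Codon 7 ACG (Thr): third position 4-fold.
Codon 8 CUG (Leu): third position 4-fold.
Four-fold degenerate third positions: 5.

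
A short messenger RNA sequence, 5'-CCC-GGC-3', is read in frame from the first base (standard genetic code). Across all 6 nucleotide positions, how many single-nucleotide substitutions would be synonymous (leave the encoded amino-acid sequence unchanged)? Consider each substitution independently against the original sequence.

Codon 1 (CCC, Pro): 3 synonymous substitutions.
Codon 2 (GGC, Gly): 3 synonymous substitutions.
Total: 3 + 3 = 6.

6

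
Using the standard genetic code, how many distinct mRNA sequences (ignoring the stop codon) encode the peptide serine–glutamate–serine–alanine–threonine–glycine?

Ser: 6 codons.
Glu: 2 codons.
Ser: 6 codons.
Ala: 4 codons.
Thr: 4 codons.
Gly: 4 codons.
6 × 2 × 6 × 4 × 4 × 4 = 4608.

4608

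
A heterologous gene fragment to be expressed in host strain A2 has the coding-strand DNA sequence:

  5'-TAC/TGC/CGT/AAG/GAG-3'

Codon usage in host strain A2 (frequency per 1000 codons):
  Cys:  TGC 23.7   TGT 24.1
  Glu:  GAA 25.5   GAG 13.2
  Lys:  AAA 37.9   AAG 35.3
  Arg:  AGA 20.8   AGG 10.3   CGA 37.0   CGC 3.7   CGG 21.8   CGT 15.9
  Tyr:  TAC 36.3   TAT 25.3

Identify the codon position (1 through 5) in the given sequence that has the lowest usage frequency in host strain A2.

5

Codon 1 TAC (Tyr): 36.3 per 1000.
Codon 2 TGC (Cys): 23.7 per 1000.
Codon 3 CGT (Arg): 15.9 per 1000.
Codon 4 AAG (Lys): 35.3 per 1000.
Codon 5 GAG (Glu): 13.2 per 1000.
Lowest frequency is 13.2 at codon 5.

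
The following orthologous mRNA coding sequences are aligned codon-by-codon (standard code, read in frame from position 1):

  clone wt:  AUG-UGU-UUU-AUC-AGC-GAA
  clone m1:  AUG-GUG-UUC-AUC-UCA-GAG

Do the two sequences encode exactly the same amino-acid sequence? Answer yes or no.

no

Codon 1: AUG Met / AUG Met — identical.
Codon 2: UGU Cys / GUG Val — nonsynonymous.
Codon 3: UUU Phe / UUC Phe — synonymous.
Codon 4: AUC Ile / AUC Ile — identical.
Codon 5: AGC Ser / UCA Ser — synonymous.
Codon 6: GAA Glu / GAG Glu — synonymous.
Nonsynonymous differences: 1 → different protein.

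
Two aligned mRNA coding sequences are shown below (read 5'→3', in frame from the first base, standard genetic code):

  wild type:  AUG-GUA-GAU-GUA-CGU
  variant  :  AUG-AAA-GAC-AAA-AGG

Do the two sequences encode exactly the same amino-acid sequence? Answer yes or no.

no

Codon 1: AUG Met / AUG Met — identical.
Codon 2: GUA Val / AAA Lys — nonsynonymous.
Codon 3: GAU Asp / GAC Asp — synonymous.
Codon 4: GUA Val / AAA Lys — nonsynonymous.
Codon 5: CGU Arg / AGG Arg — synonymous.
Nonsynonymous differences: 2 → different protein.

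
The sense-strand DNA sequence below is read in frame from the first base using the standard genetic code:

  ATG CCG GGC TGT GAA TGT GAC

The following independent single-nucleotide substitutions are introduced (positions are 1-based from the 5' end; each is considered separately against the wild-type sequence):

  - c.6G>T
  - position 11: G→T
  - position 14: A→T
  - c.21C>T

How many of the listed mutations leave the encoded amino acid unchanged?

Codon 2: CCG (Pro) → CCT (Pro) — synonymous.
Codon 4: TGT (Cys) → TTT (Phe) — missense.
Codon 5: GAA (Glu) → GTA (Val) — missense.
Codon 7: GAC (Asp) → GAT (Asp) — synonymous.
Synonymous: 2 of 4.

2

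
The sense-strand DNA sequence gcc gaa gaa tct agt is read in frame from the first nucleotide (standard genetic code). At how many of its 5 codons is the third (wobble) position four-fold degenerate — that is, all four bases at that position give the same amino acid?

Codon 1 GCC (Ala): third position 4-fold.
Codon 2 GAA (Glu): third position 2-fold.
Codon 3 GAA (Glu): third position 2-fold.
Codon 4 TCT (Ser): third position 4-fold.
Codon 5 AGT (Ser): third position 2-fold.
Four-fold degenerate third positions: 2.

2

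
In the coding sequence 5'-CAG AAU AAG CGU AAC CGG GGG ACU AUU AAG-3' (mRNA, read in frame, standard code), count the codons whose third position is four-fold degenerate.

4

Codon 1 CAG (Gln): third position 2-fold.
Codon 2 AAU (Asn): third position 2-fold.
Codon 3 AAG (Lys): third position 2-fold.
Codon 4 CGU (Arg): third position 4-fold.
Codon 5 AAC (Asn): third position 2-fold.
Codon 6 CGG (Arg): third position 4-fold.
Codon 7 GGG (Gly): third position 4-fold.
Codon 8 ACU (Thr): third position 4-fold.
Codon 9 AUU (Ile): third position 3-fold.
Codon 10 AAG (Lys): third position 2-fold.
Four-fold degenerate third positions: 4.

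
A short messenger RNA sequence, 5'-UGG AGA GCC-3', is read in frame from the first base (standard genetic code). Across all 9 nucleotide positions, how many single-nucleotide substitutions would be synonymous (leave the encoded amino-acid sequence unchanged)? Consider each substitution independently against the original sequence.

Codon 1 (UGG, Trp): 0 synonymous substitutions.
Codon 2 (AGA, Arg): 2 synonymous substitutions.
Codon 3 (GCC, Ala): 3 synonymous substitutions.
Total: 0 + 2 + 3 = 5.

5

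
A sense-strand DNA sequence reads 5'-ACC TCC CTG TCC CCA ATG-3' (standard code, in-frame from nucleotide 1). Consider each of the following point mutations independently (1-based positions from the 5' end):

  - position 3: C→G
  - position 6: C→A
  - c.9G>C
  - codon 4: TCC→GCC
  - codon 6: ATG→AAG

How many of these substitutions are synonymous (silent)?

3

Codon 1: ACC (Thr) → ACG (Thr) — synonymous.
Codon 2: TCC (Ser) → TCA (Ser) — synonymous.
Codon 3: CTG (Leu) → CTC (Leu) — synonymous.
Codon 4: TCC (Ser) → GCC (Ala) — missense.
Codon 6: ATG (Met) → AAG (Lys) — missense.
Synonymous: 3 of 5.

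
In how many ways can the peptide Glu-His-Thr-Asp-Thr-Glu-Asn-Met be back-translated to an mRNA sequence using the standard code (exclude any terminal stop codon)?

512

Glu: 2 codons.
His: 2 codons.
Thr: 4 codons.
Asp: 2 codons.
Thr: 4 codons.
Glu: 2 codons.
Asn: 2 codons.
Met: 1 codon.
2 × 2 × 4 × 2 × 4 × 2 × 2 × 1 = 512.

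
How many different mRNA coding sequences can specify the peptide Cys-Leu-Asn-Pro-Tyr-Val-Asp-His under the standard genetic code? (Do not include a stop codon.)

3072

Cys: 2 codons.
Leu: 6 codons.
Asn: 2 codons.
Pro: 4 codons.
Tyr: 2 codons.
Val: 4 codons.
Asp: 2 codons.
His: 2 codons.
2 × 6 × 2 × 4 × 2 × 4 × 2 × 2 = 3072.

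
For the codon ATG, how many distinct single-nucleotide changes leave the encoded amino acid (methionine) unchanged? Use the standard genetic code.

Position 1: none → 0 synonymous.
Position 2: none → 0 synonymous.
Position 3: none → 0 synonymous.
Total: 0 + 0 + 0 = 0.

0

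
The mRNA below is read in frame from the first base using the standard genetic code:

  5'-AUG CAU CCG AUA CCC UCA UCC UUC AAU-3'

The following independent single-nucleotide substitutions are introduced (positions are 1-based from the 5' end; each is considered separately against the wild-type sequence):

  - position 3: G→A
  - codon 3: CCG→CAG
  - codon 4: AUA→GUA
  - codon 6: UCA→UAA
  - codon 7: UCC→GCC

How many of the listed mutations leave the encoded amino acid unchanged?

Codon 1: AUG (Met) → AUA (Ile) — missense.
Codon 3: CCG (Pro) → CAG (Gln) — missense.
Codon 4: AUA (Ile) → GUA (Val) — missense.
Codon 6: UCA (Ser) → UAA (Stop) — nonsense.
Codon 7: UCC (Ser) → GCC (Ala) — missense.
Synonymous: 0 of 5.

0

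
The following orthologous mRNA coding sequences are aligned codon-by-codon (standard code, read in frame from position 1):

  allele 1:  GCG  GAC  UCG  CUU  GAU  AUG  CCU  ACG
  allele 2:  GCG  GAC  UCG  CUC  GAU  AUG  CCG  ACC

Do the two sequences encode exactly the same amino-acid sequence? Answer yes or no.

Codon 1: GCG Ala / GCG Ala — identical.
Codon 2: GAC Asp / GAC Asp — identical.
Codon 3: UCG Ser / UCG Ser — identical.
Codon 4: CUU Leu / CUC Leu — synonymous.
Codon 5: GAU Asp / GAU Asp — identical.
Codon 6: AUG Met / AUG Met — identical.
Codon 7: CCU Pro / CCG Pro — synonymous.
Codon 8: ACG Thr / ACC Thr — synonymous.
Nonsynonymous differences: 0 → same protein.

yes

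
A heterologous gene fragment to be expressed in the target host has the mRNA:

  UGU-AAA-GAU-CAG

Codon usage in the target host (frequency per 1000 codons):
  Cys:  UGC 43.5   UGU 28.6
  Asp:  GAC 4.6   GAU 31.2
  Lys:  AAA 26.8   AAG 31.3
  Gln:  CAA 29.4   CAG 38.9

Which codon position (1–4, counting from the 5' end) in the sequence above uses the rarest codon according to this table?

Codon 1 UGU (Cys): 28.6 per 1000.
Codon 2 AAA (Lys): 26.8 per 1000.
Codon 3 GAU (Asp): 31.2 per 1000.
Codon 4 CAG (Gln): 38.9 per 1000.
Lowest frequency is 26.8 at codon 2.

2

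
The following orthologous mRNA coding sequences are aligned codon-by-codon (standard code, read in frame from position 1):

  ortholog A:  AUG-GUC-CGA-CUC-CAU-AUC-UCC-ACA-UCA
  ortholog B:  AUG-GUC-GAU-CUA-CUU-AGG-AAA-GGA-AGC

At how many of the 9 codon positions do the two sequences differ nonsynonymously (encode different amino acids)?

5

Codon 1: AUG Met / AUG Met — identical.
Codon 2: GUC Val / GUC Val — identical.
Codon 3: CGA Arg / GAU Asp — nonsynonymous.
Codon 4: CUC Leu / CUA Leu — synonymous.
Codon 5: CAU His / CUU Leu — nonsynonymous.
Codon 6: AUC Ile / AGG Arg — nonsynonymous.
Codon 7: UCC Ser / AAA Lys — nonsynonymous.
Codon 8: ACA Thr / GGA Gly — nonsynonymous.
Codon 9: UCA Ser / AGC Ser — synonymous.
Nonsynonymous differences: 5.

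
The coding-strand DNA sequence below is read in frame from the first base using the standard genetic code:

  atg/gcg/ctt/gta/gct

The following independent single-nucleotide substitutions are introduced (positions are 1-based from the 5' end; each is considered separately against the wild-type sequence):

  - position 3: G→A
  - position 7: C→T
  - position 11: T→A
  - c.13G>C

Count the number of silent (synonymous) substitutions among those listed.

Codon 1: ATG (Met) → ATA (Ile) — missense.
Codon 3: CTT (Leu) → TTT (Phe) — missense.
Codon 4: GTA (Val) → GAA (Glu) — missense.
Codon 5: GCT (Ala) → CCT (Pro) — missense.
Synonymous: 0 of 4.

0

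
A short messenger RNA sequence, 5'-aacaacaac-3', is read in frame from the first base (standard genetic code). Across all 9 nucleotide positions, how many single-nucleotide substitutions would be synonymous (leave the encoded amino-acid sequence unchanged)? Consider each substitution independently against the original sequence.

Codon 1 (AAC, Asn): 1 synonymous substitution.
Codon 2 (AAC, Asn): 1 synonymous substitution.
Codon 3 (AAC, Asn): 1 synonymous substitution.
Total: 1 + 1 + 1 = 3.

3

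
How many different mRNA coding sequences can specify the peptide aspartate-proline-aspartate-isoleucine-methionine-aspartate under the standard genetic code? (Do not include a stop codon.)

Asp: 2 codons.
Pro: 4 codons.
Asp: 2 codons.
Ile: 3 codons.
Met: 1 codon.
Asp: 2 codons.
2 × 4 × 2 × 3 × 1 × 2 = 96.

96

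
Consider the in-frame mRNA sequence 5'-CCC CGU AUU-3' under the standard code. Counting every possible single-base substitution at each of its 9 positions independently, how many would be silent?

8

Codon 1 (CCC, Pro): 3 synonymous substitutions.
Codon 2 (CGU, Arg): 3 synonymous substitutions.
Codon 3 (AUU, Ile): 2 synonymous substitutions.
Total: 3 + 3 + 2 = 8.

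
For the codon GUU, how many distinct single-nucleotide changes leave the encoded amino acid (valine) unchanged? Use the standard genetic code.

3

Position 1: none → 0 synonymous.
Position 2: none → 0 synonymous.
Position 3: GUC, GUA, GUG → 3 synonymous.
Total: 0 + 0 + 3 = 3.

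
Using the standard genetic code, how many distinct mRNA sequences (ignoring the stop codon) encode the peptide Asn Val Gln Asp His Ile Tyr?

Asn: 2 codons.
Val: 4 codons.
Gln: 2 codons.
Asp: 2 codons.
His: 2 codons.
Ile: 3 codons.
Tyr: 2 codons.
2 × 4 × 2 × 2 × 2 × 3 × 2 = 384.

384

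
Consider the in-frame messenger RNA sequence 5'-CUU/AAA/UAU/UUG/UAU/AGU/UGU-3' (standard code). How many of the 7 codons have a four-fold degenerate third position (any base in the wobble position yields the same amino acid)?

Codon 1 CUU (Leu): third position 4-fold.
Codon 2 AAA (Lys): third position 2-fold.
Codon 3 UAU (Tyr): third position 2-fold.
Codon 4 UUG (Leu): third position 2-fold.
Codon 5 UAU (Tyr): third position 2-fold.
Codon 6 AGU (Ser): third position 2-fold.
Codon 7 UGU (Cys): third position 2-fold.
Four-fold degenerate third positions: 1.

1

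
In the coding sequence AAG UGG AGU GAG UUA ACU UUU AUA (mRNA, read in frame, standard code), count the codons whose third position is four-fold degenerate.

1

Codon 1 AAG (Lys): third position 2-fold.
Codon 2 UGG (Trp): third position 1-fold.
Codon 3 AGU (Ser): third position 2-fold.
Codon 4 GAG (Glu): third position 2-fold.
Codon 5 UUA (Leu): third position 2-fold.
Codon 6 ACU (Thr): third position 4-fold.
Codon 7 UUU (Phe): third position 2-fold.
Codon 8 AUA (Ile): third position 3-fold.
Four-fold degenerate third positions: 1.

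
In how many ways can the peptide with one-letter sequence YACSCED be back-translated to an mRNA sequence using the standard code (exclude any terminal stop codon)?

768

Tyr: 2 codons.
Ala: 4 codons.
Cys: 2 codons.
Ser: 6 codons.
Cys: 2 codons.
Glu: 2 codons.
Asp: 2 codons.
2 × 4 × 2 × 6 × 2 × 2 × 2 = 768.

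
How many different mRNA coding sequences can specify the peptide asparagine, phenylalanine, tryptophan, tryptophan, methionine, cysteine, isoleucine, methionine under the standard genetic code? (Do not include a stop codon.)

24

Asn: 2 codons.
Phe: 2 codons.
Trp: 1 codon.
Trp: 1 codon.
Met: 1 codon.
Cys: 2 codons.
Ile: 3 codons.
Met: 1 codon.
2 × 2 × 1 × 1 × 1 × 2 × 3 × 1 = 24.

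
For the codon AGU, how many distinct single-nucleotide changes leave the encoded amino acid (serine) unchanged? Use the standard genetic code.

1

Position 1: none → 0 synonymous.
Position 2: none → 0 synonymous.
Position 3: AGC → 1 synonymous.
Total: 0 + 0 + 1 = 1.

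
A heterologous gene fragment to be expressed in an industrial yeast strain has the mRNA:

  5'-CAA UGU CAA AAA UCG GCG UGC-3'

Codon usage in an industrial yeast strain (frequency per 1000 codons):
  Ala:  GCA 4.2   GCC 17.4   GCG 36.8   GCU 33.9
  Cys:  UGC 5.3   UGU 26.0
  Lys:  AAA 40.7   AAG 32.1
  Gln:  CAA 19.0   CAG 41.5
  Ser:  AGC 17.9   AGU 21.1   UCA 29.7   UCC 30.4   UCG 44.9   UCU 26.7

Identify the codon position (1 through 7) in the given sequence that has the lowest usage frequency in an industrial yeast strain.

7

Codon 1 CAA (Gln): 19.0 per 1000.
Codon 2 UGU (Cys): 26.0 per 1000.
Codon 3 CAA (Gln): 19.0 per 1000.
Codon 4 AAA (Lys): 40.7 per 1000.
Codon 5 UCG (Ser): 44.9 per 1000.
Codon 6 GCG (Ala): 36.8 per 1000.
Codon 7 UGC (Cys): 5.3 per 1000.
Lowest frequency is 5.3 at codon 7.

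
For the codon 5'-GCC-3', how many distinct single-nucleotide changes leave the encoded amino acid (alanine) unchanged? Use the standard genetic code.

Position 1: none → 0 synonymous.
Position 2: none → 0 synonymous.
Position 3: GCU, GCA, GCG → 3 synonymous.
Total: 0 + 0 + 3 = 3.

3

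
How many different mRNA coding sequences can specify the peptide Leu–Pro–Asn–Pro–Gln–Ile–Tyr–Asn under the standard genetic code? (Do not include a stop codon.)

4608

Leu: 6 codons.
Pro: 4 codons.
Asn: 2 codons.
Pro: 4 codons.
Gln: 2 codons.
Ile: 3 codons.
Tyr: 2 codons.
Asn: 2 codons.
6 × 4 × 2 × 4 × 2 × 3 × 2 × 2 = 4608.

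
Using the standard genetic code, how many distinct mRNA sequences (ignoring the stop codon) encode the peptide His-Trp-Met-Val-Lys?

16

His: 2 codons.
Trp: 1 codon.
Met: 1 codon.
Val: 4 codons.
Lys: 2 codons.
2 × 1 × 1 × 4 × 2 = 16.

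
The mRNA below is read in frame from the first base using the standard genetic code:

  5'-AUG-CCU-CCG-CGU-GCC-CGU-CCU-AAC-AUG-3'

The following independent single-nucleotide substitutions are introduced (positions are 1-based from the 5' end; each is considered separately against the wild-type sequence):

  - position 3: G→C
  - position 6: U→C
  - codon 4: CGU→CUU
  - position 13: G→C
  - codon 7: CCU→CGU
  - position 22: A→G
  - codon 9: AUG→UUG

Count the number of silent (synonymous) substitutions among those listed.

Codon 1: AUG (Met) → AUC (Ile) — missense.
Codon 2: CCU (Pro) → CCC (Pro) — synonymous.
Codon 4: CGU (Arg) → CUU (Leu) — missense.
Codon 5: GCC (Ala) → CCC (Pro) — missense.
Codon 7: CCU (Pro) → CGU (Arg) — missense.
Codon 8: AAC (Asn) → GAC (Asp) — missense.
Codon 9: AUG (Met) → UUG (Leu) — missense.
Synonymous: 1 of 7.

1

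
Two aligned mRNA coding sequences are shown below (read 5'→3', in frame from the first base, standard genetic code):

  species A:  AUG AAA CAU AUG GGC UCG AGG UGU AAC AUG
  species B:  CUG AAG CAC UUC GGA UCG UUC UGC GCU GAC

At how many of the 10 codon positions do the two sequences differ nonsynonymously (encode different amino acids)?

5

Codon 1: AUG Met / CUG Leu — nonsynonymous.
Codon 2: AAA Lys / AAG Lys — synonymous.
Codon 3: CAU His / CAC His — synonymous.
Codon 4: AUG Met / UUC Phe — nonsynonymous.
Codon 5: GGC Gly / GGA Gly — synonymous.
Codon 6: UCG Ser / UCG Ser — identical.
Codon 7: AGG Arg / UUC Phe — nonsynonymous.
Codon 8: UGU Cys / UGC Cys — synonymous.
Codon 9: AAC Asn / GCU Ala — nonsynonymous.
Codon 10: AUG Met / GAC Asp — nonsynonymous.
Nonsynonymous differences: 5.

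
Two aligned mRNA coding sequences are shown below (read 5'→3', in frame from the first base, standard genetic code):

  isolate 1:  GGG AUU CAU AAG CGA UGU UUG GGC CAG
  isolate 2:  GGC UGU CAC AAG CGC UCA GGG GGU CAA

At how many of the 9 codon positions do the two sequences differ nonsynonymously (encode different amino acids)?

3

Codon 1: GGG Gly / GGC Gly — synonymous.
Codon 2: AUU Ile / UGU Cys — nonsynonymous.
Codon 3: CAU His / CAC His — synonymous.
Codon 4: AAG Lys / AAG Lys — identical.
Codon 5: CGA Arg / CGC Arg — synonymous.
Codon 6: UGU Cys / UCA Ser — nonsynonymous.
Codon 7: UUG Leu / GGG Gly — nonsynonymous.
Codon 8: GGC Gly / GGU Gly — synonymous.
Codon 9: CAG Gln / CAA Gln — synonymous.
Nonsynonymous differences: 3.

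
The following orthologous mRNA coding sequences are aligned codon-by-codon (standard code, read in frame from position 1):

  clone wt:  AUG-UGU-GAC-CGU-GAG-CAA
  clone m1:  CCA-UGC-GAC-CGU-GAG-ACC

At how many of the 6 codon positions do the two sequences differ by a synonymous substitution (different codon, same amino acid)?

1

Codon 1: AUG Met / CCA Pro — nonsynonymous.
Codon 2: UGU Cys / UGC Cys — synonymous.
Codon 3: GAC Asp / GAC Asp — identical.
Codon 4: CGU Arg / CGU Arg — identical.
Codon 5: GAG Glu / GAG Glu — identical.
Codon 6: CAA Gln / ACC Thr — nonsynonymous.
Synonymous differences: 1.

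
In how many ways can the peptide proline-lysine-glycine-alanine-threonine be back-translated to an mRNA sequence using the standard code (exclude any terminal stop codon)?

512

Pro: 4 codons.
Lys: 2 codons.
Gly: 4 codons.
Ala: 4 codons.
Thr: 4 codons.
4 × 2 × 4 × 4 × 4 = 512.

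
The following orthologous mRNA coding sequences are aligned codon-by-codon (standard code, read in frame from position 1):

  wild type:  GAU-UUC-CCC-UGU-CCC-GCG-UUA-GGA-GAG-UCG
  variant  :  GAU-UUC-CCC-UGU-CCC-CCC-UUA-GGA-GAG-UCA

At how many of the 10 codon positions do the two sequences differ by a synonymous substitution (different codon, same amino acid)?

1

Codon 1: GAU Asp / GAU Asp — identical.
Codon 2: UUC Phe / UUC Phe — identical.
Codon 3: CCC Pro / CCC Pro — identical.
Codon 4: UGU Cys / UGU Cys — identical.
Codon 5: CCC Pro / CCC Pro — identical.
Codon 6: GCG Ala / CCC Pro — nonsynonymous.
Codon 7: UUA Leu / UUA Leu — identical.
Codon 8: GGA Gly / GGA Gly — identical.
Codon 9: GAG Glu / GAG Glu — identical.
Codon 10: UCG Ser / UCA Ser — synonymous.
Synonymous differences: 1.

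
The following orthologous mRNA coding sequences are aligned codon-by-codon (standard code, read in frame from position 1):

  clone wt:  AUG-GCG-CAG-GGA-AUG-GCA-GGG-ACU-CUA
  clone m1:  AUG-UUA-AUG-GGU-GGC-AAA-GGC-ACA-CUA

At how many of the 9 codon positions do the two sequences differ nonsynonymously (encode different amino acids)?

Codon 1: AUG Met / AUG Met — identical.
Codon 2: GCG Ala / UUA Leu — nonsynonymous.
Codon 3: CAG Gln / AUG Met — nonsynonymous.
Codon 4: GGA Gly / GGU Gly — synonymous.
Codon 5: AUG Met / GGC Gly — nonsynonymous.
Codon 6: GCA Ala / AAA Lys — nonsynonymous.
Codon 7: GGG Gly / GGC Gly — synonymous.
Codon 8: ACU Thr / ACA Thr — synonymous.
Codon 9: CUA Leu / CUA Leu — identical.
Nonsynonymous differences: 4.

4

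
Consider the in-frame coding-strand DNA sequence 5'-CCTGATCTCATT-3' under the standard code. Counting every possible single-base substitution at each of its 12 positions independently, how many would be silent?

9

Codon 1 (CCT, Pro): 3 synonymous substitutions.
Codon 2 (GAT, Asp): 1 synonymous substitution.
Codon 3 (CTC, Leu): 3 synonymous substitutions.
Codon 4 (ATT, Ile): 2 synonymous substitutions.
Total: 3 + 1 + 3 + 2 = 9.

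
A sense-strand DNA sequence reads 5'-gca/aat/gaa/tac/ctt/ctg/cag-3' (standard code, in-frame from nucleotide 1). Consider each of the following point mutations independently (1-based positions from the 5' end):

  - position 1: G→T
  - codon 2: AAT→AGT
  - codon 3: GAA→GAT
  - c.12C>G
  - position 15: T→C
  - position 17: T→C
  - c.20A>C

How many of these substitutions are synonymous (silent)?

Codon 1: GCA (Ala) → TCA (Ser) — missense.
Codon 2: AAT (Asn) → AGT (Ser) — missense.
Codon 3: GAA (Glu) → GAT (Asp) — missense.
Codon 4: TAC (Tyr) → TAG (Stop) — nonsense.
Codon 5: CTT (Leu) → CTC (Leu) — synonymous.
Codon 6: CTG (Leu) → CCG (Pro) — missense.
Codon 7: CAG (Gln) → CCG (Pro) — missense.
Synonymous: 1 of 7.

1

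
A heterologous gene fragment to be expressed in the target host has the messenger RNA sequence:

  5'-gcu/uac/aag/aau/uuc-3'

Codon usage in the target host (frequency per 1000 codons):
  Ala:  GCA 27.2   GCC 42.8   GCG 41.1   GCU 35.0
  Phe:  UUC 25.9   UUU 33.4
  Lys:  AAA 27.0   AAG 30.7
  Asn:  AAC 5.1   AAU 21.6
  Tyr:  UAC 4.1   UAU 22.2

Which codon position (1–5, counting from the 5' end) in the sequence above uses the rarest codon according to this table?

2

Codon 1 GCU (Ala): 35.0 per 1000.
Codon 2 UAC (Tyr): 4.1 per 1000.
Codon 3 AAG (Lys): 30.7 per 1000.
Codon 4 AAU (Asn): 21.6 per 1000.
Codon 5 UUC (Phe): 25.9 per 1000.
Lowest frequency is 4.1 at codon 2.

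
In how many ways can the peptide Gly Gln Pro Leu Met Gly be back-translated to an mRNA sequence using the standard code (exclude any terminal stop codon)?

Gly: 4 codons.
Gln: 2 codons.
Pro: 4 codons.
Leu: 6 codons.
Met: 1 codon.
Gly: 4 codons.
4 × 2 × 4 × 6 × 1 × 4 = 768.

768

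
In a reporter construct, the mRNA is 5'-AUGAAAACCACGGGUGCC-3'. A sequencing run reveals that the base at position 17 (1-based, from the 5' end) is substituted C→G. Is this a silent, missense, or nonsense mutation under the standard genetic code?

Position 17 falls in codon 6: GCC → Ala.
After the substitution the codon is GGC → Gly.
Ala ≠ Gly, so this is a missense mutation.

missense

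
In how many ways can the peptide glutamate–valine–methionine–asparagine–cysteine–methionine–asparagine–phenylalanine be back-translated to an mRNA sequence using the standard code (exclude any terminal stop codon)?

128

Glu: 2 codons.
Val: 4 codons.
Met: 1 codon.
Asn: 2 codons.
Cys: 2 codons.
Met: 1 codon.
Asn: 2 codons.
Phe: 2 codons.
2 × 4 × 1 × 2 × 2 × 1 × 2 × 2 = 128.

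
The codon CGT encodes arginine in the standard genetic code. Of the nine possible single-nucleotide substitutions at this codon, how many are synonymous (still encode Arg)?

3

Position 1: none → 0 synonymous.
Position 2: none → 0 synonymous.
Position 3: CGC, CGA, CGG → 3 synonymous.
Total: 0 + 0 + 3 = 3.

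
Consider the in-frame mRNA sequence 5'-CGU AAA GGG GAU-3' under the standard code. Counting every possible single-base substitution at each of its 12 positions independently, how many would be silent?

8

Codon 1 (CGU, Arg): 3 synonymous substitutions.
Codon 2 (AAA, Lys): 1 synonymous substitution.
Codon 3 (GGG, Gly): 3 synonymous substitutions.
Codon 4 (GAU, Asp): 1 synonymous substitution.
Total: 3 + 1 + 3 + 1 = 8.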